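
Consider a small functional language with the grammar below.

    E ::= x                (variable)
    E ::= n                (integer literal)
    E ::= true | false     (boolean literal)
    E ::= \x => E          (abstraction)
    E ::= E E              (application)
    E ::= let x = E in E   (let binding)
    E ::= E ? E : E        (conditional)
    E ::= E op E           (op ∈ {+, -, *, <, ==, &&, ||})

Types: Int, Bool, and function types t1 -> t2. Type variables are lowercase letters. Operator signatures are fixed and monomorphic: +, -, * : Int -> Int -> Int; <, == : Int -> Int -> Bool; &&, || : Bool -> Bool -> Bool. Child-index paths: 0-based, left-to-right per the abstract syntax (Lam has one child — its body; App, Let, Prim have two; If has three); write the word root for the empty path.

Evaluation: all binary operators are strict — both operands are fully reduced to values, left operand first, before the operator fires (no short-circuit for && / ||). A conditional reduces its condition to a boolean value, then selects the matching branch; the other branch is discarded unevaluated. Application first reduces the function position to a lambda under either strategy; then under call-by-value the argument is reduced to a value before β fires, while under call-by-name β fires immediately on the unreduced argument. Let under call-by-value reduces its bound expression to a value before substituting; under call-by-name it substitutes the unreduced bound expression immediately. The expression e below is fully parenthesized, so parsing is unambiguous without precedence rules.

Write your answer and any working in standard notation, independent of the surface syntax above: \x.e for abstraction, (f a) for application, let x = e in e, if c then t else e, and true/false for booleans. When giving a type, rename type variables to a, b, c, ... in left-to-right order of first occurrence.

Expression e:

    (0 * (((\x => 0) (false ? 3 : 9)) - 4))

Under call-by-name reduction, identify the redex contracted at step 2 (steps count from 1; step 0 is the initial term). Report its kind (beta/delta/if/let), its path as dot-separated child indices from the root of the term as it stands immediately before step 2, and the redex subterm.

Answer: delta at 1 : (0 - 4)

Working:
step 0: (0 * (((\x.0) (if false then 3 else 9)) - 4))
step 1: [beta@1.0] (0 * (0 - 4))
step 2: [delta@1] (0 * -4)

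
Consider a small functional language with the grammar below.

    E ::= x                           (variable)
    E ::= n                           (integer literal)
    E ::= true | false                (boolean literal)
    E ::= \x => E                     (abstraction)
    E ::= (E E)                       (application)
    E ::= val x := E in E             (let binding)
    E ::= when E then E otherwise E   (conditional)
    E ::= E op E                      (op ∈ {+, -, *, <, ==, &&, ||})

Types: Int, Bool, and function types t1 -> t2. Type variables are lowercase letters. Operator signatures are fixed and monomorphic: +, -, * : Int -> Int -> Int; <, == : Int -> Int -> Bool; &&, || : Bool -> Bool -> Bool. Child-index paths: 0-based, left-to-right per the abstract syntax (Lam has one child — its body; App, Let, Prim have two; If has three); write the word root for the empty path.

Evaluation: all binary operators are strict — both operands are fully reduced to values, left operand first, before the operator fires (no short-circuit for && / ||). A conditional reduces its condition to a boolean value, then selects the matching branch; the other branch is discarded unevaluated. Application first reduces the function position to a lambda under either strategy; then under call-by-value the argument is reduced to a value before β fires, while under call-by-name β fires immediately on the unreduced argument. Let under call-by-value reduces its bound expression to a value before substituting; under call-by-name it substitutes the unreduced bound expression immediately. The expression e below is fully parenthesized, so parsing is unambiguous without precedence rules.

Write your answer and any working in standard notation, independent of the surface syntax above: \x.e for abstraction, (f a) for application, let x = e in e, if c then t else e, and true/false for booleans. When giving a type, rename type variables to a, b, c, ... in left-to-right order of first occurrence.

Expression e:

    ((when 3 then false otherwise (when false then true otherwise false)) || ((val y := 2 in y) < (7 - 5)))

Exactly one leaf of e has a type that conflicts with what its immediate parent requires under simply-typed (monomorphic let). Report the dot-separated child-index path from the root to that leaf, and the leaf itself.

Answer: 0.0 : 3

Derivation:
  unify Int ~ Bool
  FAIL: mismatch Int ~ Bool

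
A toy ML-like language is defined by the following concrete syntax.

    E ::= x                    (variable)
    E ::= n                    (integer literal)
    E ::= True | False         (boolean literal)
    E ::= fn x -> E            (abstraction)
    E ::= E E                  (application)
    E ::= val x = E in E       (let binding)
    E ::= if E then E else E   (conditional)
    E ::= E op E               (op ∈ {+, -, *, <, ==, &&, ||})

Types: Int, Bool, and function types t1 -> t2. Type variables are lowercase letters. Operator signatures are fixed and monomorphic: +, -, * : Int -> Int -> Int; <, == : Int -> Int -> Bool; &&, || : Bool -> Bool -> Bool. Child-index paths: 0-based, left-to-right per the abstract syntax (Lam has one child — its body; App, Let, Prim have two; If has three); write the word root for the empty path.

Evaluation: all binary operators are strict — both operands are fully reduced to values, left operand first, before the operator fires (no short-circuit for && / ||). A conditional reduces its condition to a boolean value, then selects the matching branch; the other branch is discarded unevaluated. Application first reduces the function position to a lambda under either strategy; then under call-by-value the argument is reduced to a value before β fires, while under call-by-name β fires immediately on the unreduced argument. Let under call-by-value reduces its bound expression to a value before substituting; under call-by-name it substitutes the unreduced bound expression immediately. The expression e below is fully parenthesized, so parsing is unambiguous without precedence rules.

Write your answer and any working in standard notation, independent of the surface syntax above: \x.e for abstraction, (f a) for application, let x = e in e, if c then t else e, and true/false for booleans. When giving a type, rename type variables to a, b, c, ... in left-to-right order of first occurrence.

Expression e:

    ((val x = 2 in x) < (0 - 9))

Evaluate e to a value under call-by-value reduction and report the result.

Working:
step 0: ((let x = 2 in x) < (0 - 9))
step 1: [let@0] (2 < (0 - 9))
step 2: [delta@1] (2 < -9)
step 3: [delta@root] false

Answer: false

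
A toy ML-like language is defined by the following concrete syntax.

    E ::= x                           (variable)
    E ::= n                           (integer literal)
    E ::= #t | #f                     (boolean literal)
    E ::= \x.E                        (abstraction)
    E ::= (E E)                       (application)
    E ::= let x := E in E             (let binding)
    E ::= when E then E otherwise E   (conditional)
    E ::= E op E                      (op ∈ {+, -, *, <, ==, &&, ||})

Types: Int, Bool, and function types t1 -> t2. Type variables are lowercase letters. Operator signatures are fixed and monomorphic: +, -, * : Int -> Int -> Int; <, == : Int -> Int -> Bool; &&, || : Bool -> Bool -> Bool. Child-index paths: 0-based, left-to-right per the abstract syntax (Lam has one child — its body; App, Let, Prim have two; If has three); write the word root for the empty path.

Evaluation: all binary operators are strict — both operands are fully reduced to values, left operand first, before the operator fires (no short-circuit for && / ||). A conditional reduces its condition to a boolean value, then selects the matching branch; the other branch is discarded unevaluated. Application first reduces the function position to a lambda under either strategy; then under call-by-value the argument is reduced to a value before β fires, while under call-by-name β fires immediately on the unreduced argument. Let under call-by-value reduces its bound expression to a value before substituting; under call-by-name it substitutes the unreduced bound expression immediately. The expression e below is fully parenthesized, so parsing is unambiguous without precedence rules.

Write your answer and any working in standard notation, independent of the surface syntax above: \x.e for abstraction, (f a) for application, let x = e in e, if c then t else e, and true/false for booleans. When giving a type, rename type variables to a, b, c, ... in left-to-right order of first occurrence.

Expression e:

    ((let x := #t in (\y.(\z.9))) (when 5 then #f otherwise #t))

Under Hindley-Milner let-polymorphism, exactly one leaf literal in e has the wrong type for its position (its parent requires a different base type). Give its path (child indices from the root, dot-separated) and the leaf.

Trace:
let x : Bool
\z._ : b -> Int
\y._ : a -> b -> Int
  unify Int ~ Bool
  FAIL: mismatch Int ~ Bool

Answer: 1.0 : 5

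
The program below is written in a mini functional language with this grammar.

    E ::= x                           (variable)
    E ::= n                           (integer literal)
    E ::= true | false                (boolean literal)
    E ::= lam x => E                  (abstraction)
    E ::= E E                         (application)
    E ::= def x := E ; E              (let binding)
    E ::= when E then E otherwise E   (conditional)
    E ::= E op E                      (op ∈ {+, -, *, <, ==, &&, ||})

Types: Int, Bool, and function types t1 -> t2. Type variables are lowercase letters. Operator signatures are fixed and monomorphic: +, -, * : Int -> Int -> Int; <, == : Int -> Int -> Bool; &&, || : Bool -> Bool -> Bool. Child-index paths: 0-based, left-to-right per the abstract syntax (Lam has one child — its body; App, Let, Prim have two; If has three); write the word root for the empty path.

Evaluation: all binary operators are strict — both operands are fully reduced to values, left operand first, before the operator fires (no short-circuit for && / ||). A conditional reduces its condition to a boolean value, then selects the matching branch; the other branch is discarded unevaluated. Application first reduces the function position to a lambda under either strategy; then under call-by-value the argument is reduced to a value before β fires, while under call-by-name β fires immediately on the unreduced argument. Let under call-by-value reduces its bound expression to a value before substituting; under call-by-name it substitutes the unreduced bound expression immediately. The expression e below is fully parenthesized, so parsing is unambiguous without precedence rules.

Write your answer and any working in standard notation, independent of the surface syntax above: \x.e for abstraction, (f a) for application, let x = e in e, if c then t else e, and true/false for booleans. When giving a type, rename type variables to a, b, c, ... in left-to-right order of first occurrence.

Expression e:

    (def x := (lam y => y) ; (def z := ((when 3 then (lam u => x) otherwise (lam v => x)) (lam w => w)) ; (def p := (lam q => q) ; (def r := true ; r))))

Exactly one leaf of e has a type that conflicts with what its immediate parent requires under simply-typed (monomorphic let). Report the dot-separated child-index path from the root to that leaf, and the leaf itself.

Derivation:
y : a
\y._ : a -> a
let x : a -> a
  unify Int ~ Bool
  FAIL: mismatch Int ~ Bool

Answer: 1.0.0.0 : 3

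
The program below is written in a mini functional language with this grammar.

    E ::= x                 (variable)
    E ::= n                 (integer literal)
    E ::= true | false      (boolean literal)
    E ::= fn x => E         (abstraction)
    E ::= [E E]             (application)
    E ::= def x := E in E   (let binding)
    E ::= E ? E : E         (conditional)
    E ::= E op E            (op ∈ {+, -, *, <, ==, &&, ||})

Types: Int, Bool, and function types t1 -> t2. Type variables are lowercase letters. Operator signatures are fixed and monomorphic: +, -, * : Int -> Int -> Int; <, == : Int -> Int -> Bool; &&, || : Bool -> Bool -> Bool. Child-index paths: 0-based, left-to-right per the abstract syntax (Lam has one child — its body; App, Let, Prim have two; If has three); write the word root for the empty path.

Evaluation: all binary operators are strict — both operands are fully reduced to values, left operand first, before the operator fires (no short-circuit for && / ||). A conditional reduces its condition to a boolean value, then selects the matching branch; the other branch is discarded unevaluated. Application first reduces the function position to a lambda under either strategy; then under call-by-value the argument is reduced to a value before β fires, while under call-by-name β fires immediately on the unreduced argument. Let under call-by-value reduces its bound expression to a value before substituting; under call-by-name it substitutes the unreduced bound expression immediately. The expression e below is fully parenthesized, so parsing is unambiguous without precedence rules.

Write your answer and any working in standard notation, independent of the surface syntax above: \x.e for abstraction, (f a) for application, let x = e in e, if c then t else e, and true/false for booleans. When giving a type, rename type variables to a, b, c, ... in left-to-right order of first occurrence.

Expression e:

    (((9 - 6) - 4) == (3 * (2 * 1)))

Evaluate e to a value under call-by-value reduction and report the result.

Trace:
step 0: (((9 - 6) - 4) == (3 * (2 * 1)))
step 1: [delta@0.0] ((3 - 4) == (3 * (2 * 1)))
step 2: [delta@0] (-1 == (3 * (2 * 1)))
step 3: [delta@1.1] (-1 == (3 * 2))
step 4: [delta@1] (-1 == 6)
step 5: [delta@root] false

Answer: false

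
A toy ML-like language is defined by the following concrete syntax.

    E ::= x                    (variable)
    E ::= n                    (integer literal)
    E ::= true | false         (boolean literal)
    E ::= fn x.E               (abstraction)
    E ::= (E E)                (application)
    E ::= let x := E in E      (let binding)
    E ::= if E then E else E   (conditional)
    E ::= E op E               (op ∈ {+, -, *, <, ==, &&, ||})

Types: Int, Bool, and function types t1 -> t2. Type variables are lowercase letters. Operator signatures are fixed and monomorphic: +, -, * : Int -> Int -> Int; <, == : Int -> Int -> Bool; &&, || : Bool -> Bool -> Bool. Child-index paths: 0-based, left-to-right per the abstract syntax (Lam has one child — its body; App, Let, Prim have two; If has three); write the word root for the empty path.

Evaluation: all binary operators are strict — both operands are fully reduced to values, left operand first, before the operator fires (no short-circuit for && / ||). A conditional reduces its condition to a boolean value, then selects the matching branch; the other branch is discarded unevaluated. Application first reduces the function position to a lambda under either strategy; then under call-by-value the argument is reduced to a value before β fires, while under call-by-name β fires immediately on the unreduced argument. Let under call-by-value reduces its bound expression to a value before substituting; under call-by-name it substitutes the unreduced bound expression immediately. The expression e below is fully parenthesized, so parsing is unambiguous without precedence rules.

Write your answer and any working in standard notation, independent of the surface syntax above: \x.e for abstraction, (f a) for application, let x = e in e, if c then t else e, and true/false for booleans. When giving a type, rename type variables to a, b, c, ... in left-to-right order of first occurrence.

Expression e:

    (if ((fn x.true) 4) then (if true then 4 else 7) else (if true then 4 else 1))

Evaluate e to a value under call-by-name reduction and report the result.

Answer: 4

Working:
step 0: (if ((\x.true) 4) then (if true then 4 else 7) else (if true then 4 else 1))
step 1: [beta@0] (if true then (if true then 4 else 7) else (if true then 4 else 1))
step 2: [if@root] (if true then 4 else 7)
step 3: [if@root] 4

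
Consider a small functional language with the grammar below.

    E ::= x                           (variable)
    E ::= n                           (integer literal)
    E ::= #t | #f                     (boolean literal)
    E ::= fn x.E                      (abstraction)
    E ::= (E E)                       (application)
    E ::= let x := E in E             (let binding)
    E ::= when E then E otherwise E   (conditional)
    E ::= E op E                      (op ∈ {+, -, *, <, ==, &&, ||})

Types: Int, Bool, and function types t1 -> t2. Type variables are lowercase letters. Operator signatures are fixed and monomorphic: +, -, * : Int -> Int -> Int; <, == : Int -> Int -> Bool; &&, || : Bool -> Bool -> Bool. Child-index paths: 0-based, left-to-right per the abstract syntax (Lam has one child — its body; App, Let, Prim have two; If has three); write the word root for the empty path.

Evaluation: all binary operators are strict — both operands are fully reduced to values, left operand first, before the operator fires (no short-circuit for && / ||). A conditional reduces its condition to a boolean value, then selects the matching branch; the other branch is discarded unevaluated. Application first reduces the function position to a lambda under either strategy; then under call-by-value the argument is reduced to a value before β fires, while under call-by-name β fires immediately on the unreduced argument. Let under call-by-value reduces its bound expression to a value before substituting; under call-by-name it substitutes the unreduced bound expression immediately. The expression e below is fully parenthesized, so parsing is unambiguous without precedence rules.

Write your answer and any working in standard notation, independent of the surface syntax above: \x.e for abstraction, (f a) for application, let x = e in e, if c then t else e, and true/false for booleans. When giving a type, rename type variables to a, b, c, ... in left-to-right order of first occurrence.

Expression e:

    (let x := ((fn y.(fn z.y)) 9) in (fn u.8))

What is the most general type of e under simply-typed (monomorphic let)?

Answer: a -> Int

Trace:
y : a
\z._ : b -> a
\y._ : a -> b -> a
  unify a -> b -> a ~ Int -> c
  unify a ~ Int
  unify b -> Int ~ c
_ _ : b -> Int
let x : b -> Int
\u._ : d -> Int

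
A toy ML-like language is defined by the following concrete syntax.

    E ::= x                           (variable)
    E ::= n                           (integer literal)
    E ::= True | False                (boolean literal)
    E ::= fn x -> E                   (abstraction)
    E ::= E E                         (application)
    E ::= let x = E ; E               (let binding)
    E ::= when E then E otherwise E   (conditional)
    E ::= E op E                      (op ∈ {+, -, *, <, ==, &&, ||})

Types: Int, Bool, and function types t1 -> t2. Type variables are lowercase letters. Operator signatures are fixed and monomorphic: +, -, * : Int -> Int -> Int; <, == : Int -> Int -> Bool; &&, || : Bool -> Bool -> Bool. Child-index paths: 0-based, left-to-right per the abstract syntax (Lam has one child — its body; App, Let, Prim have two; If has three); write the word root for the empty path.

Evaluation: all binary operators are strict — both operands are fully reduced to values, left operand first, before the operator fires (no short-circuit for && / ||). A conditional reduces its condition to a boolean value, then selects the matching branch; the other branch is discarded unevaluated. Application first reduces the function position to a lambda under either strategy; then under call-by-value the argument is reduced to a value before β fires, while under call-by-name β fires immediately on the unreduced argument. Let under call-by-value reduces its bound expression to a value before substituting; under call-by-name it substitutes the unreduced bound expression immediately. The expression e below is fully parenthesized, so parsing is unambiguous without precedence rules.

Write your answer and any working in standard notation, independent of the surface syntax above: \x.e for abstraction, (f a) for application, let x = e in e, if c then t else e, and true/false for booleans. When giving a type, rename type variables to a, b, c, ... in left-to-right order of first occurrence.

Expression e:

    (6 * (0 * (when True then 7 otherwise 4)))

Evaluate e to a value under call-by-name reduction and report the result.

Derivation:
step 0: (6 * (0 * (if true then 7 else 4)))
step 1: [if@1.1] (6 * (0 * 7))
step 2: [delta@1] (6 * 0)
step 3: [delta@root] 0

Answer: 0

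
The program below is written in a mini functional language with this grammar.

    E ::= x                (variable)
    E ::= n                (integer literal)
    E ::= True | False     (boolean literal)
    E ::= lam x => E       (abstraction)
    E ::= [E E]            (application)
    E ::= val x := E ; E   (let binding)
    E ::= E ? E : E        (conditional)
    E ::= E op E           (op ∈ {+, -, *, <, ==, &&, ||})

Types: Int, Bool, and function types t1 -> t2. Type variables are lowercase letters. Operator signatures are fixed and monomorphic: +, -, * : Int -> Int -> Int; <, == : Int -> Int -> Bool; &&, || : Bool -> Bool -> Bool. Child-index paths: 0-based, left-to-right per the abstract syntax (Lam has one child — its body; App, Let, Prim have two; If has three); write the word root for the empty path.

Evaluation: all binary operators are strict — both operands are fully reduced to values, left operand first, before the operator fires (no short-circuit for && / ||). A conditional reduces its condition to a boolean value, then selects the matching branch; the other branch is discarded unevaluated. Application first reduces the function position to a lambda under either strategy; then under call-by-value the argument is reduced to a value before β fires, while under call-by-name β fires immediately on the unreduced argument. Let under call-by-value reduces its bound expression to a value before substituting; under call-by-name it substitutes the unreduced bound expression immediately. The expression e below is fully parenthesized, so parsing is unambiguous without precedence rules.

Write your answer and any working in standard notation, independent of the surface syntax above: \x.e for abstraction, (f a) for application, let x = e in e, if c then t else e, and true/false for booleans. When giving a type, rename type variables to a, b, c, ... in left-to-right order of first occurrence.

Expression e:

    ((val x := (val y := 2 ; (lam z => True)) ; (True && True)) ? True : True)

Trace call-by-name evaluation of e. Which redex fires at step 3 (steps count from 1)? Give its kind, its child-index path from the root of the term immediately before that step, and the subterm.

Working:
step 0: (if (let x = (let y = 2 in (\z.true)) in (true && true)) then true else true)
step 1: [let@0] (if (true && true) then true else true)
step 2: [delta@0] (if true then true else true)
step 3: [if@root] true

Answer: if at root : (if true then true else true)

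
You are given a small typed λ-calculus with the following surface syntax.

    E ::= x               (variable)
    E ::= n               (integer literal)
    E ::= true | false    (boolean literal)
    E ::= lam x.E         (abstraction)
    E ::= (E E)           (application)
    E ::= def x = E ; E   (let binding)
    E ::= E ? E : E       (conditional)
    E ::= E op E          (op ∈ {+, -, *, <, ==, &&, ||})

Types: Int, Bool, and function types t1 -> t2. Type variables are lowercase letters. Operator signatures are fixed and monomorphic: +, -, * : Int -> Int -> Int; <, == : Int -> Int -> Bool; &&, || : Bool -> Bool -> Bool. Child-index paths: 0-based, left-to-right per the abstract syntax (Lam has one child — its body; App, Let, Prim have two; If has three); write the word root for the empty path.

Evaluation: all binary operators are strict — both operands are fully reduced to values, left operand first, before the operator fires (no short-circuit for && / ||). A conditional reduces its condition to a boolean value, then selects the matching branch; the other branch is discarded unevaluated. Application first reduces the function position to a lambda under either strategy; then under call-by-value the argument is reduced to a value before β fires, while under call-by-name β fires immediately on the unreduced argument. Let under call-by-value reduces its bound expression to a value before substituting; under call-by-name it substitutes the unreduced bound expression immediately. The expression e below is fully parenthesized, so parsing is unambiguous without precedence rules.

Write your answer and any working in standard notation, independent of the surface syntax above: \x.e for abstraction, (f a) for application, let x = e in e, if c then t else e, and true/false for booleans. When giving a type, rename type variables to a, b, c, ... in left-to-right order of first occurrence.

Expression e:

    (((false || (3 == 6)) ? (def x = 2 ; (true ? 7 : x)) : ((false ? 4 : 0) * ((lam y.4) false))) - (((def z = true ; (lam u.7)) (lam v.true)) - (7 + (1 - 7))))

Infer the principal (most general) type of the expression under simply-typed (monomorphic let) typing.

Answer: Int

Working:
  unify Bool ~ Bool
  unify Int ~ Int
  unify Int ~ Int
  unify Bool ~ Bool
  unify Bool ~ Bool
let x : Int
  unify Bool ~ Bool
x : Int
  unify Int ~ Int
  unify Bool ~ Bool
  unify Int ~ Int
  unify Int ~ Int
\y._ : a -> Int
  unify a -> Int ~ Bool -> b
  unify a ~ Bool
  unify Int ~ b
_ _ : Int
  unify Int ~ Int
  unify Int ~ Int
  unify Int ~ Int
let z : Bool
\u._ : c -> Int
\v._ : d -> Bool
  unify c -> Int ~ (d -> Bool) -> e
  unify c ~ d -> Bool
  unify Int ~ e
_ _ : Int
  unify Int ~ Int
  unify Int ~ Int
  unify Int ~ Int
  unify Int ~ Int
  unify Int ~ Int
  unify Int ~ Int
  unify Int ~ Int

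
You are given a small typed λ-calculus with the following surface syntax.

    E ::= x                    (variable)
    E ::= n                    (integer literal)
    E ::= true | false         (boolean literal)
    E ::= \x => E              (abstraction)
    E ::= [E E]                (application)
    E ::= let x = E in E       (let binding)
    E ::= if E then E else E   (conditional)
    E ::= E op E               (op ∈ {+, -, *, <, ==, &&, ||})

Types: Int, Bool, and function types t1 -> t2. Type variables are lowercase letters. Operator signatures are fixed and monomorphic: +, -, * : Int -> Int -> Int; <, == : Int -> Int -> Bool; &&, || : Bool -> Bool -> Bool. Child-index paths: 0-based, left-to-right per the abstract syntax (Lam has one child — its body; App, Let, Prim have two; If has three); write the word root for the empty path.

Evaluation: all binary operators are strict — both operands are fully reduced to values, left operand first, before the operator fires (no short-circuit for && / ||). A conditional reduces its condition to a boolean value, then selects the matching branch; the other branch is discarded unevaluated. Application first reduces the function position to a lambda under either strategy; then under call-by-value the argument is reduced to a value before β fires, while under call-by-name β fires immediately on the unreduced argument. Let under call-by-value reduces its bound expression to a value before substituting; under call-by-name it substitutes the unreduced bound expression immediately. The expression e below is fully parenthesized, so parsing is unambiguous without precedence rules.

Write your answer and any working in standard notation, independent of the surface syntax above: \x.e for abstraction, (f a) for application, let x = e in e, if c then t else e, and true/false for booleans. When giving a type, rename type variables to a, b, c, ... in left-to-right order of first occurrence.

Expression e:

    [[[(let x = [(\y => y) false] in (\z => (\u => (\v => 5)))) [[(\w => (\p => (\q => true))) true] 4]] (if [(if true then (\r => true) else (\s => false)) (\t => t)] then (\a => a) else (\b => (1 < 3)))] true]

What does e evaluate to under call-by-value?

Working:
step 0: ((((let x = ((\y.y) false) in (\z.(\u.(\v.5)))) (((\w.(\p.(\q.true))) true) 4)) (if ((if true then (\r.true) else (\s.false)) (\t.t)) then (\a.a) else (\b.(1 < 3)))) true)
step 1: [beta@0.0.0.0] ((((let x = false in (\z.(\u.(\v.5)))) (((\w.(\p.(\q.true))) true) 4)) (if ((if true then (\r.true) else (\s.false)) (\t.t)) then (\a.a) else (\b.(1 < 3)))) true)
step 2: [let@0.0.0] ((((\z.(\u.(\v.5))) (((\w.(\p.(\q.true))) true) 4)) (if ((if true then (\r.true) else (\s.false)) (\t.t)) then (\a.a) else (\b.(1 < 3)))) true)
step 3: [beta@0.0.1.0] ((((\z.(\u.(\v.5))) ((\p.(\q.true)) 4)) (if ((if true then (\r.true) else (\s.false)) (\t.t)) then (\a.a) else (\b.(1 < 3)))) true)
step 4: [beta@0.0.1] ((((\z.(\u.(\v.5))) (\q.true)) (if ((if true then (\r.true) else (\s.false)) (\t.t)) then (\a.a) else (\b.(1 < 3)))) true)
step 5: [beta@0.0] (((\u.(\v.5)) (if ((if true then (\r.true) else (\s.false)) (\t.t)) then (\a.a) else (\b.(1 < 3)))) true)
step 6: [if@0.1.0.0] (((\u.(\v.5)) (if ((\r.true) (\t.t)) then (\a.a) else (\b.(1 < 3)))) true)
step 7: [beta@0.1.0] (((\u.(\v.5)) (if true then (\a.a) else (\b.(1 < 3)))) true)
step 8: [if@0.1] (((\u.(\v.5)) (\a.a)) true)
step 9: [beta@0] ((\v.5) true)
step 10: [beta@root] 5

Answer: 5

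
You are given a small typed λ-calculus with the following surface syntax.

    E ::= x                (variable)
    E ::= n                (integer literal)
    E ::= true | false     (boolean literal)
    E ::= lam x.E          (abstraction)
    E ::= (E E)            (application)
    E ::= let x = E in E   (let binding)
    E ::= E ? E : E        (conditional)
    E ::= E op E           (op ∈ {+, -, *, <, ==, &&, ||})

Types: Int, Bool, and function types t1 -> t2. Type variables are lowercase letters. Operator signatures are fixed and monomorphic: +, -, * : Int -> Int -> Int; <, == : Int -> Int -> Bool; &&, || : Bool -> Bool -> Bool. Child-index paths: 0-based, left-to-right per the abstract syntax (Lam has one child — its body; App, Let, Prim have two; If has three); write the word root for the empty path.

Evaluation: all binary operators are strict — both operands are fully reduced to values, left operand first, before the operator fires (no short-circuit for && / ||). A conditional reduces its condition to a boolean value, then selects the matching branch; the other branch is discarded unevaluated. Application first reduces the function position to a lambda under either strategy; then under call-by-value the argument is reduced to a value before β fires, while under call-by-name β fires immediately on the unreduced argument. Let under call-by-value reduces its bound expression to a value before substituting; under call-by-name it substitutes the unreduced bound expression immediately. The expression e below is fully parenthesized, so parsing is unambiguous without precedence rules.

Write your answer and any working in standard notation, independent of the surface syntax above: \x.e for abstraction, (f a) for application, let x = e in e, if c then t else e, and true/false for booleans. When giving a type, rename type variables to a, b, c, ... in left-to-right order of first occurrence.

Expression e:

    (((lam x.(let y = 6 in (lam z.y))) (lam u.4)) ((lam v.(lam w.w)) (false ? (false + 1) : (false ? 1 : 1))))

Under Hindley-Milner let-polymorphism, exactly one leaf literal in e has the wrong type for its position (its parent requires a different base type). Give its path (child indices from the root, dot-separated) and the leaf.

Answer: 1.1.1.0 : false

Derivation:
let y : Int
y : Int
\z._ : b -> Int
\x._ : a -> b -> Int
\u._ : c -> Int
  unify a -> b -> Int ~ (c -> Int) -> d
  unify a ~ c -> Int
  unify b -> Int ~ d
_ _ : b -> Int
w : f
\w._ : f -> f
\v._ : e -> f -> f
  unify Bool ~ Bool
  unify Bool ~ Int
  FAIL: mismatch Bool ~ Int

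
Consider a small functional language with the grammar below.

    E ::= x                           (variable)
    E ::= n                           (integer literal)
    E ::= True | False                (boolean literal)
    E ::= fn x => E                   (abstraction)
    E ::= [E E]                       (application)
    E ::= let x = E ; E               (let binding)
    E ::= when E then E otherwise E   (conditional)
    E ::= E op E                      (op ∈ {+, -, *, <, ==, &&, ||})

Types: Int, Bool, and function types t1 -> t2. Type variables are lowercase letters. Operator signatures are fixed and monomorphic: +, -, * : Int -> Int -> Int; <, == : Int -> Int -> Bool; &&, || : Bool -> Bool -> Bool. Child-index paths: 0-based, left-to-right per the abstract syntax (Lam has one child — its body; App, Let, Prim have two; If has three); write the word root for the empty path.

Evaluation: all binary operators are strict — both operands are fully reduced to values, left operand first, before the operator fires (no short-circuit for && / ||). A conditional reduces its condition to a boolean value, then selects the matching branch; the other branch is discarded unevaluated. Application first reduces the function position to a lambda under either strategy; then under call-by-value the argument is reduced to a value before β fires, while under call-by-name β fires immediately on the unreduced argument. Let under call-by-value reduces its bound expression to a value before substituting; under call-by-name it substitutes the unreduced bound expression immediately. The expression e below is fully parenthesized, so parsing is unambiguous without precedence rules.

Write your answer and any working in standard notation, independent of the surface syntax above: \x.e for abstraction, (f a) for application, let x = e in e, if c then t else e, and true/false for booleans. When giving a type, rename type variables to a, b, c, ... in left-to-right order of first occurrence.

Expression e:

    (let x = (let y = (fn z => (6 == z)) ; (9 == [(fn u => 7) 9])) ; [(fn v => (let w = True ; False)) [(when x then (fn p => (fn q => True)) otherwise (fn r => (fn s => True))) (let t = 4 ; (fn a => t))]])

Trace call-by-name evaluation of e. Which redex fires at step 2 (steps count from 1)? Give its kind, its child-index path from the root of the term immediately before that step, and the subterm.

Answer: beta at root : ((\v.(let w = true in false)) ((if (let y = (\z.(6 == z)) in (9 == ((\u.7) 9))) then (\p.(\q.true)) else (\r.(\s.true))) (let t = 4 in (\a.t))))

Derivation:
step 0: (let x = (let y = (\z.(6 == z)) in (9 == ((\u.7) 9))) in ((\v.(let w = true in false)) ((if x then (\p.(\q.true)) else (\r.(\s.true))) (let t = 4 in (\a.t)))))
step 1: [let@root] ((\v.(let w = true in false)) ((if (let y = (\z.(6 == z)) in (9 == ((\u.7) 9))) then (\p.(\q.true)) else (\r.(\s.true))) (let t = 4 in (\a.t))))
step 2: [beta@root] (let w = true in false)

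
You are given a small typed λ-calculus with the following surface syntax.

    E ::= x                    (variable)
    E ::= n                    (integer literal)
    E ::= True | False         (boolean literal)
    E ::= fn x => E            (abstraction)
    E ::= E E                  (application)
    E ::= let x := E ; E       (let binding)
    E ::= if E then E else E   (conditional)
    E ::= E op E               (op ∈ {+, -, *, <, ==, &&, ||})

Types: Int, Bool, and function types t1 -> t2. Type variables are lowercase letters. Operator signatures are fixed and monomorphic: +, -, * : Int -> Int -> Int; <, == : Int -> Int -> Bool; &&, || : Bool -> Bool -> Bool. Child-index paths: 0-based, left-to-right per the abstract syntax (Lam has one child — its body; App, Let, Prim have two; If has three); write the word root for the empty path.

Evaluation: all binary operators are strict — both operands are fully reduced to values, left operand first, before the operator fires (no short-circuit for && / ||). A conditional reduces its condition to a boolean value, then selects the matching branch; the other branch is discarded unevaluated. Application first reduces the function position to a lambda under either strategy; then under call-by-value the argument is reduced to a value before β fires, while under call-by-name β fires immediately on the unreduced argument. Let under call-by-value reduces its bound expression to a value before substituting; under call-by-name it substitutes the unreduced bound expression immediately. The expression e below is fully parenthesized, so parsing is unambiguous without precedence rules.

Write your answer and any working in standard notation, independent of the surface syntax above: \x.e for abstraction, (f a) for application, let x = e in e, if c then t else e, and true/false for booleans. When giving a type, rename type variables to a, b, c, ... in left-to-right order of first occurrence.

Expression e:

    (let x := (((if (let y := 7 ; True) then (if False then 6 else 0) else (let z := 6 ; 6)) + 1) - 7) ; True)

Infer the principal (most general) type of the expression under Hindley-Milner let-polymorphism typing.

Working:
let y : Int
  unify Bool ~ Bool
  unify Bool ~ Bool
  unify Int ~ Int
let z : Int
  unify Int ~ Int
  unify Int ~ Int
  unify Int ~ Int
  unify Int ~ Int
  unify Int ~ Int
let x : Int

Answer: Bool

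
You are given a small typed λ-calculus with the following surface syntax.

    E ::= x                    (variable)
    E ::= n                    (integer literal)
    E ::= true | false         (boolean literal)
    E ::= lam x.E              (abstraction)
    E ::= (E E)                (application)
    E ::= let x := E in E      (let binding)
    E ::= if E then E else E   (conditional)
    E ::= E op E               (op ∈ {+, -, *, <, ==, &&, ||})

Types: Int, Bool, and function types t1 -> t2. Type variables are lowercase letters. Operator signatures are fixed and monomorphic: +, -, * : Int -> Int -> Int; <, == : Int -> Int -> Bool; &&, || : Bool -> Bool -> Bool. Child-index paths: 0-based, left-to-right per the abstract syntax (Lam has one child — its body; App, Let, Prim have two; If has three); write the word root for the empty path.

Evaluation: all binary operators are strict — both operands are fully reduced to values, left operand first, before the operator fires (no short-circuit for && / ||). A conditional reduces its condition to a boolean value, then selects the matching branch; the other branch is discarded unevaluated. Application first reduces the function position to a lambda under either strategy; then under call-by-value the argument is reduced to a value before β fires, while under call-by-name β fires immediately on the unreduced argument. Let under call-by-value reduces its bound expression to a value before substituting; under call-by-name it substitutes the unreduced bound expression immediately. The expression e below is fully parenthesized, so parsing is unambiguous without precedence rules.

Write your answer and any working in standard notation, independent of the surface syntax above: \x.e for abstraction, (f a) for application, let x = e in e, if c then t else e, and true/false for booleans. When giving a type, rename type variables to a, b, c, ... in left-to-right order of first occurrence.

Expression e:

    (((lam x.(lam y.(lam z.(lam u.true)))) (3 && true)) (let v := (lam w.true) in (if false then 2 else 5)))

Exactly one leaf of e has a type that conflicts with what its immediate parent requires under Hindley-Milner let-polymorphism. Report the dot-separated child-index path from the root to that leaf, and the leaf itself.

Derivation:
\u._ : d -> Bool
\z._ : c -> d -> Bool
\y._ : b -> c -> d -> Bool
\x._ : a -> b -> c -> d -> Bool
  unify Int ~ Bool
  FAIL: mismatch Int ~ Bool

Answer: 0.1.0 : 3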